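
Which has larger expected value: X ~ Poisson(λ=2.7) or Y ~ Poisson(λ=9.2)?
Y has larger mean (9.2000 > 2.7000)

Compute the expected value for each distribution:

X ~ Poisson(λ=2.7):
E[X] = 2.7000

Y ~ Poisson(λ=9.2):
E[Y] = 9.2000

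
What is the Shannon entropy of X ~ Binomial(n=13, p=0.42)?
1.9938 nats

We have X ~ Binomial(n=13, p=0.42).

The Shannon entropy measures the uncertainty or information content of the distribution.

For a Binomial distribution with n=13, p=0.42:
H(X) = 1.9938 nats

(In bits, this would be 2.8765 bits.)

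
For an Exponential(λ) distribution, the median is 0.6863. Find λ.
λ = 1.0100

For X ~ Exponential(λ), the CDF is F(x) = 1 - e^(-λx).
The median m satisfies F(m) = 0.5:
1 - e^(-λm) = 0.5
e^(-λm) = 0.5
λm = ln(2)
m = ln(2) / λ

Given m = 0.6863:
λ = ln(2) / 0.6863 = 0.693147 / 0.6863 = 1.0100

Verification: ln(2) / 1.0100 = 0.6863 ✓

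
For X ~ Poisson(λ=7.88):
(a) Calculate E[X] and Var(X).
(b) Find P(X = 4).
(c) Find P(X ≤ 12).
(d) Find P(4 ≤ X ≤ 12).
(a) E[X] = 7.8800, Var(X) = 7.8800
(b) P(X = 4) = 0.060765
(c) P(X ≤ 12) = 0.941806
(d) P(4 ≤ X ≤ 12) = 0.895859

We have X ~ Poisson(λ=7.88).

(a) Moments:
E[X] = 7.8800
Var(X) = 7.8800
σ = √Var(X) = 2.8071

(b) Point probability using PMF:
P(X = 4) = 0.060765

(c) Cumulative probability using CDF:
P(X ≤ 12) = F(12) = 0.941806

(d) Range probability:
P(4 ≤ X ≤ 12) = P(X ≤ 12) - P(X ≤ 3)
                   = F(12) - F(3)
                   = 0.941806 - 0.045947
                   = 0.895859

This means approximately 89.6% of outcomes fall in the interval [4, 12].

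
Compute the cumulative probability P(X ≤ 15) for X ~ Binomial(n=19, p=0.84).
0.361985

We have X ~ Binomial(n=19, p=0.84).

The CDF gives us P(X ≤ k).

Using the CDF:
P(X ≤ 15) = 0.361985

This means there's approximately a 36.2% chance that X is at most 15.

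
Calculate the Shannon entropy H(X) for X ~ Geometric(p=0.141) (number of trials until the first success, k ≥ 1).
2.8849 nats

We have X ~ Geometric(p=0.141) (number of trials until the first success, k ≥ 1).

The Shannon entropy measures the uncertainty or information content of the distribution.

For a Geometric distribution with p=0.141 (number of trials until the first success, k ≥ 1):
H(X) = 2.8849 nats

(In bits, this would be 4.1621 bits.)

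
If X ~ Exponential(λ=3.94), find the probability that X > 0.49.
0.145061

We have X ~ Exponential(λ=3.94).

P(X > 0.49) = 1 - P(X ≤ 0.49)
                = 1 - F(0.49)
                = 1 - 0.854939
                = 0.145061

So there's approximately a 14.5% chance that X exceeds 0.49.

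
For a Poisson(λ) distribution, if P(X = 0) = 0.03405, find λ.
λ = 3.3799

For a Poisson(λ) distribution, the PMF at 0 is:
P(X = 0) = λ^0 e^(-λ) / 0! = e^(-λ)

Given P(X = 0) = 0.03405:
e^(-λ) = 0.03405
-λ = ln(0.03405)
λ = -ln(0.03405) = 3.3799

Verification: e^(-3.3799) = 0.03405 ✓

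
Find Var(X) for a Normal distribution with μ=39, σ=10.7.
114.4900

We have X ~ Normal(μ=39, σ=10.7).

For a Normal distribution with μ=39, σ=10.7:
Var(X) = 114.4900

The variance measures the spread of the distribution around the mean.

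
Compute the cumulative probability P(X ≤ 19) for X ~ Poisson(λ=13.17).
0.952530

We have X ~ Poisson(λ=13.17).

The CDF gives us P(X ≤ k).

Using the CDF:
P(X ≤ 19) = 0.952530

This means there's approximately a 95.3% chance that X is at most 19.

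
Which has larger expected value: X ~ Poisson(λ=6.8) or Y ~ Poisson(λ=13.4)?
Y has larger mean (13.4000 > 6.8000)

Compute the expected value for each distribution:

X ~ Poisson(λ=6.8):
E[X] = 6.8000

Y ~ Poisson(λ=13.4):
E[Y] = 13.4000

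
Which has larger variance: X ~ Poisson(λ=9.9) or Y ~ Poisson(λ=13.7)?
Y has larger variance (13.7000 > 9.9000)

Compute the variance for each distribution:

X ~ Poisson(λ=9.9):
Var(X) = 9.9000

Y ~ Poisson(λ=13.7):
Var(Y) = 13.7000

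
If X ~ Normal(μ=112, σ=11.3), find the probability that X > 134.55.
0.022990

We have X ~ Normal(μ=112, σ=11.3).

P(X > 134.55) = 1 - P(X ≤ 134.55)
                = 1 - F(134.55)
                = 1 - 0.977010
                = 0.022990

So there's approximately a 2.3% chance that X exceeds 134.55.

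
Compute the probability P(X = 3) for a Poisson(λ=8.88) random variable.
0.016239

We have X ~ Poisson(λ=8.88).

For a Poisson distribution, the PMF gives us the probability of each outcome.

Using the PMF formula:
P(X = 3) = 0.016239

Rounded to 4 decimal places: 0.0162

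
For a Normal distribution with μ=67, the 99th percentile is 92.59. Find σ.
σ = 11.0001

For X ~ Normal(μ, σ), the p-th percentile satisfies x = μ + z_p × σ,
where z_p = Φ⁻¹(p) is the standard normal quantile.

Step 1: z_{0.99} = Φ⁻¹(0.99) = 2.3263

Step 2: Solve for σ:
92.59 = 67 + 2.3263 × σ
σ = (92.59 - 67) / 2.3263
σ = 25.59 / 2.3263
σ = 11.0001

Verification: μ + z × σ = 67 + 2.3263 × 11.0001 = 92.59 ✓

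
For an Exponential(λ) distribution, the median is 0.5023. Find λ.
λ = 1.3799

For X ~ Exponential(λ), the CDF is F(x) = 1 - e^(-λx).
The median m satisfies F(m) = 0.5:
1 - e^(-λm) = 0.5
e^(-λm) = 0.5
λm = ln(2)
m = ln(2) / λ

Given m = 0.5023:
λ = ln(2) / 0.5023 = 0.693147 / 0.5023 = 1.3799

Verification: ln(2) / 1.3799 = 0.5023 ✓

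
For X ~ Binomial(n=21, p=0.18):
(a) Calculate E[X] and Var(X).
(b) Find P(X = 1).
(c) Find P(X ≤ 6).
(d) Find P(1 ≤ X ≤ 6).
(a) E[X] = 3.7800, Var(X) = 3.0996
(b) P(X = 1) = 0.071412
(c) P(X ≤ 6) = 0.931580
(d) P(1 ≤ X ≤ 6) = 0.916089

We have X ~ Binomial(n=21, p=0.18).

(a) Moments:
E[X] = 3.7800
Var(X) = 3.0996
σ = √Var(X) = 1.7606

(b) Point probability using PMF:
P(X = 1) = 0.071412

(c) Cumulative probability using CDF:
P(X ≤ 6) = F(6) = 0.931580

(d) Range probability:
P(1 ≤ X ≤ 6) = P(X ≤ 6) - P(X ≤ 0)
                   = F(6) - F(0)
                   = 0.931580 - 0.015491
                   = 0.916089

This means approximately 91.6% of outcomes fall in the interval [1, 6].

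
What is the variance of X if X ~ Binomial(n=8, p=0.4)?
1.9200

We have X ~ Binomial(n=8, p=0.4).

For a Binomial distribution with n=8, p=0.4:
Var(X) = 1.9200

The variance measures the spread of the distribution around the mean.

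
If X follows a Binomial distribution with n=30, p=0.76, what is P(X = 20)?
0.078733

We have X ~ Binomial(n=30, p=0.76).

For a Binomial distribution, the PMF gives us the probability of each outcome.

Using the PMF formula:
P(X = 20) = 0.078733

Rounded to 4 decimal places: 0.0787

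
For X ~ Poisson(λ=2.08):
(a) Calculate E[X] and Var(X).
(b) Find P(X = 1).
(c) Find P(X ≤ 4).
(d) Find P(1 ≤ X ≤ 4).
(a) E[X] = 2.0800, Var(X) = 2.0800
(b) P(X = 1) = 0.259855
(c) P(X ≤ 4) = 0.939841
(d) P(1 ≤ X ≤ 4) = 0.814910

We have X ~ Poisson(λ=2.08).

(a) Moments:
E[X] = 2.0800
Var(X) = 2.0800
σ = √Var(X) = 1.4422

(b) Point probability using PMF:
P(X = 1) = 0.259855

(c) Cumulative probability using CDF:
P(X ≤ 4) = F(4) = 0.939841

(d) Range probability:
P(1 ≤ X ≤ 4) = P(X ≤ 4) - P(X ≤ 0)
                   = F(4) - F(0)
                   = 0.939841 - 0.124930
                   = 0.814910

This means approximately 81.5% of outcomes fall in the interval [1, 4].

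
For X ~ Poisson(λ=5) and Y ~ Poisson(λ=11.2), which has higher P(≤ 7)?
X has higher probability (P(X ≤ 7) = 0.8666 > P(Y ≤ 7) = 0.1307)

Compute P(≤ 7) for each distribution:

X ~ Poisson(λ=5):
P(X ≤ 7) = 0.8666

Y ~ Poisson(λ=11.2):
P(Y ≤ 7) = 0.1307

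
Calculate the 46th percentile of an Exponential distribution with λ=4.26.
0.1446

We have X ~ Exponential(λ=4.26).

We want to find x such that P(X ≤ x) = 0.46.

This is the 46th percentile, which means 46% of values fall below this point.

Using the inverse CDF (quantile function):
x = F⁻¹(0.46) = 0.1446

Verification: P(X ≤ 0.1446) = 0.46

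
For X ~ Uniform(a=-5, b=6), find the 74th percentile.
3.1400

We have X ~ Uniform(a=-5, b=6).

We want to find x such that P(X ≤ x) = 0.74.

This is the 74th percentile, which means 74% of values fall below this point.

Using the inverse CDF (quantile function):
x = F⁻¹(0.74) = 3.1400

Verification: P(X ≤ 3.1400) = 0.74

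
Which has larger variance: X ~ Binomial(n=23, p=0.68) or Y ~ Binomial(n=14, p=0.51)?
X has larger variance (5.0048 > 3.4986)

Compute the variance for each distribution:

X ~ Binomial(n=23, p=0.68):
Var(X) = 5.0048

Y ~ Binomial(n=14, p=0.51):
Var(Y) = 3.4986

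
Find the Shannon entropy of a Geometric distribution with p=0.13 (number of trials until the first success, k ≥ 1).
2.9722 nats

We have X ~ Geometric(p=0.13) (number of trials until the first success, k ≥ 1).

The Shannon entropy measures the uncertainty or information content of the distribution.

For a Geometric distribution with p=0.13 (number of trials until the first success, k ≥ 1):
H(X) = 2.9722 nats

(In bits, this would be 4.2880 bits.)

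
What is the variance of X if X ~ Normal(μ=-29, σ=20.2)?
408.0400

We have X ~ Normal(μ=-29, σ=20.2).

For a Normal distribution with μ=-29, σ=20.2:
Var(X) = 408.0400

The variance measures the spread of the distribution around the mean.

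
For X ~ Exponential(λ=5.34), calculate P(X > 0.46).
0.085743

We have X ~ Exponential(λ=5.34).

P(X > 0.46) = 1 - P(X ≤ 0.46)
                = 1 - F(0.46)
                = 1 - 0.914257
                = 0.085743

So there's approximately a 8.6% chance that X exceeds 0.46.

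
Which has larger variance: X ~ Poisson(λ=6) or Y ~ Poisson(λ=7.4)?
Y has larger variance (7.4000 > 6.0000)

Compute the variance for each distribution:

X ~ Poisson(λ=6):
Var(X) = 6.0000

Y ~ Poisson(λ=7.4):
Var(Y) = 7.4000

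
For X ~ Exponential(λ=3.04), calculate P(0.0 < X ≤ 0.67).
0.869555

We have X ~ Exponential(λ=3.04).

To find P(0.0 < X ≤ 0.67), we use:
P(0.0 < X ≤ 0.67) = P(X ≤ 0.67) - P(X ≤ 0.0)
                 = F(0.67) - F(0.0)
                 = 0.869555 - 0.000000
                 = 0.869555

So there's approximately a 87.0% chance that X falls in this range.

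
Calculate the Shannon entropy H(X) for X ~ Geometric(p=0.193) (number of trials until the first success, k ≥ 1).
2.5417 nats

We have X ~ Geometric(p=0.193) (number of trials until the first success, k ≥ 1).

The Shannon entropy measures the uncertainty or information content of the distribution.

For a Geometric distribution with p=0.193 (number of trials until the first success, k ≥ 1):
H(X) = 2.5417 nats

(In bits, this would be 3.6669 bits.)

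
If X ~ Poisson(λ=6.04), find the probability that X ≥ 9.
0.156920

We have X ~ Poisson(λ=6.04).

For discrete distributions, P(X ≥ 9) = 1 - P(X ≤ 8).

P(X ≤ 8) = 0.843080
P(X ≥ 9) = 1 - 0.843080 = 0.156920

So there's approximately a 15.7% chance that X is at least 9.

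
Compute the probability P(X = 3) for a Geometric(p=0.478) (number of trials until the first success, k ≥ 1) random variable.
0.130247

We have X ~ Geometric(p=0.478) (number of trials until the first success, k ≥ 1).

For a Geometric distribution, the PMF gives us the probability of each outcome.

Using the PMF formula:
P(X = 3) = 0.130247

Rounded to 4 decimal places: 0.1302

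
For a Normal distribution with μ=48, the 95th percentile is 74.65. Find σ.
σ = 16.2020

For X ~ Normal(μ, σ), the p-th percentile satisfies x = μ + z_p × σ,
where z_p = Φ⁻¹(p) is the standard normal quantile.

Step 1: z_{0.95} = Φ⁻¹(0.95) = 1.6449

Step 2: Solve for σ:
74.65 = 48 + 1.6449 × σ
σ = (74.65 - 48) / 1.6449
σ = 26.65 / 1.6449
σ = 16.2020

Verification: μ + z × σ = 48 + 1.6449 × 16.2020 = 74.65 ✓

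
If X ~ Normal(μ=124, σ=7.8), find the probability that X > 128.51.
0.281563

We have X ~ Normal(μ=124, σ=7.8).

P(X > 128.51) = 1 - P(X ≤ 128.51)
                = 1 - F(128.51)
                = 1 - 0.718437
                = 0.281563

So there's approximately a 28.2% chance that X exceeds 128.51.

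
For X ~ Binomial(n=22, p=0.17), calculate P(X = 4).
0.213509

We have X ~ Binomial(n=22, p=0.17).

For a Binomial distribution, the PMF gives us the probability of each outcome.

Using the PMF formula:
P(X = 4) = 0.213509

Rounded to 4 decimal places: 0.2135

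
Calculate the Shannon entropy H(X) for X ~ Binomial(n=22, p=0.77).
2.0913 nats

We have X ~ Binomial(n=22, p=0.77).

The Shannon entropy measures the uncertainty or information content of the distribution.

For a Binomial distribution with n=22, p=0.77:
H(X) = 2.0913 nats

(In bits, this would be 3.0171 bits.)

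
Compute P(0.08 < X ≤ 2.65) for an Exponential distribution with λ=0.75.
0.804727

We have X ~ Exponential(λ=0.75).

To find P(0.08 < X ≤ 2.65), we use:
P(0.08 < X ≤ 2.65) = P(X ≤ 2.65) - P(X ≤ 0.08)
                 = F(2.65) - F(0.08)
                 = 0.862962 - 0.058235
                 = 0.804727

So there's approximately a 80.5% chance that X falls in this range.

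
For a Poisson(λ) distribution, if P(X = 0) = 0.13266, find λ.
λ = 2.0200

For a Poisson(λ) distribution, the PMF at 0 is:
P(X = 0) = λ^0 e^(-λ) / 0! = e^(-λ)

Given P(X = 0) = 0.13266:
e^(-λ) = 0.13266
-λ = ln(0.13266)
λ = -ln(0.13266) = 2.0200

Verification: e^(-2.0200) = 0.13266 ✓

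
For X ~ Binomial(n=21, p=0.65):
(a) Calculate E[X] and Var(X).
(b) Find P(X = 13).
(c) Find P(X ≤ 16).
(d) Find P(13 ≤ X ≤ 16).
(a) E[X] = 13.6500, Var(X) = 4.7775
(b) P(X = 13) = 0.169419
(c) P(X ≤ 16) = 0.907641
(d) P(13 ≤ X ≤ 16) = 0.613546

We have X ~ Binomial(n=21, p=0.65).

(a) Moments:
E[X] = 13.6500
Var(X) = 4.7775
σ = √Var(X) = 2.1857

(b) Point probability using PMF:
P(X = 13) = 0.169419

(c) Cumulative probability using CDF:
P(X ≤ 16) = F(16) = 0.907641

(d) Range probability:
P(13 ≤ X ≤ 16) = P(X ≤ 16) - P(X ≤ 12)
                   = F(16) - F(12)
                   = 0.907641 - 0.294095
                   = 0.613546

This means approximately 61.4% of outcomes fall in the interval [13, 16].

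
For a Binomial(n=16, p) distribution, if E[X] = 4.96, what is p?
p = 0.31

For a Binomial(n, p) distribution:
E[X] = n × p

Given n = 16 and E[X] = 4.96:
4.96 = 16 × p
p = 4.96 / 16 = 0.31

Verification: Binomial(16, 0.31) has E[X] = 4.96 ✓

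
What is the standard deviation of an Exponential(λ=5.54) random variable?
0.1805

We have X ~ Exponential(λ=5.54).

For an Exponential distribution with λ=5.54:
σ = √Var(X) = 0.1805

The standard deviation is the square root of the variance.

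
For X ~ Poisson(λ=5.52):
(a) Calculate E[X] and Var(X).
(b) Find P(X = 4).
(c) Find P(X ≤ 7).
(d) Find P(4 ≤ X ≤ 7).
(a) E[X] = 5.5200, Var(X) = 5.5200
(b) P(X = 4) = 0.154967
(c) P(X ≤ 7) = 0.807010
(d) P(4 ≤ X ≤ 7) = 0.607567

We have X ~ Poisson(λ=5.52).

(a) Moments:
E[X] = 5.5200
Var(X) = 5.5200
σ = √Var(X) = 2.3495

(b) Point probability using PMF:
P(X = 4) = 0.154967

(c) Cumulative probability using CDF:
P(X ≤ 7) = F(7) = 0.807010

(d) Range probability:
P(4 ≤ X ≤ 7) = P(X ≤ 7) - P(X ≤ 3)
                   = F(7) - F(3)
                   = 0.807010 - 0.199443
                   = 0.607567

This means approximately 60.8% of outcomes fall in the interval [4, 7].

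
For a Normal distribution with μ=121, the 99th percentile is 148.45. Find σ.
σ = 11.7996

For X ~ Normal(μ, σ), the p-th percentile satisfies x = μ + z_p × σ,
where z_p = Φ⁻¹(p) is the standard normal quantile.

Step 1: z_{0.99} = Φ⁻¹(0.99) = 2.3263

Step 2: Solve for σ:
148.45 = 121 + 2.3263 × σ
σ = (148.45 - 121) / 2.3263
σ = 27.45 / 2.3263
σ = 11.7996

Verification: μ + z × σ = 121 + 2.3263 × 11.7996 = 148.45 ✓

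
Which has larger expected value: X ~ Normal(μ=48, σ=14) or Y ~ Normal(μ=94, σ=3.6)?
Y has larger mean (94.0000 > 48.0000)

Compute the expected value for each distribution:

X ~ Normal(μ=48, σ=14):
E[X] = 48.0000

Y ~ Normal(μ=94, σ=3.6):
E[Y] = 94.0000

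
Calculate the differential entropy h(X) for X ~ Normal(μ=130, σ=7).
3.3648 nats

We have X ~ Normal(μ=130, σ=7).

The differential entropy measures the uncertainty or information content of the distribution.

For a Normal distribution with μ=130, σ=7:
h(X) = 3.3648 nats

(In bits, this would be 4.8545 bits.)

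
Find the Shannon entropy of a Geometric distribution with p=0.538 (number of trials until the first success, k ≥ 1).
1.2830 nats

We have X ~ Geometric(p=0.538) (number of trials until the first success, k ≥ 1).

The Shannon entropy measures the uncertainty or information content of the distribution.

For a Geometric distribution with p=0.538 (number of trials until the first success, k ≥ 1):
H(X) = 1.2830 nats

(In bits, this would be 1.8510 bits.)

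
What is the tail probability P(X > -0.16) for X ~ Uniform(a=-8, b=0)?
0.020000

We have X ~ Uniform(a=-8, b=0).

P(X > -0.16) = 1 - P(X ≤ -0.16)
                = 1 - F(-0.16)
                = 1 - 0.980000
                = 0.020000

So there's approximately a 2.0% chance that X exceeds -0.16.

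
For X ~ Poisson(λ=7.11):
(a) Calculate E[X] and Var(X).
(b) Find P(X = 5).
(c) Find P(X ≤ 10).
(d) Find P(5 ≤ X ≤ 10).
(a) E[X] = 7.1100, Var(X) = 7.1100
(b) P(X = 5) = 0.123690
(c) P(X ≤ 10) = 0.893487
(d) P(5 ≤ X ≤ 10) = 0.730296

We have X ~ Poisson(λ=7.11).

(a) Moments:
E[X] = 7.1100
Var(X) = 7.1100
σ = √Var(X) = 2.6665

(b) Point probability using PMF:
P(X = 5) = 0.123690

(c) Cumulative probability using CDF:
P(X ≤ 10) = F(10) = 0.893487

(d) Range probability:
P(5 ≤ X ≤ 10) = P(X ≤ 10) - P(X ≤ 4)
                   = F(10) - F(4)
                   = 0.893487 - 0.163191
                   = 0.730296

This means approximately 73.0% of outcomes fall in the interval [5, 10].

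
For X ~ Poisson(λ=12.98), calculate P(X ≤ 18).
0.930958

We have X ~ Poisson(λ=12.98).

The CDF gives us P(X ≤ k).

Using the CDF:
P(X ≤ 18) = 0.930958

This means there's approximately a 93.1% chance that X is at most 18.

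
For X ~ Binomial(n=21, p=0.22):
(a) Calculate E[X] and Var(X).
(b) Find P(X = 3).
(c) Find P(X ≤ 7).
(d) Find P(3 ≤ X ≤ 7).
(a) E[X] = 4.6200, Var(X) = 3.6036
(b) P(X = 3) = 0.161742
(c) P(X ≤ 7) = 0.929525
(d) P(3 ≤ X ≤ 7) = 0.801458

We have X ~ Binomial(n=21, p=0.22).

(a) Moments:
E[X] = 4.6200
Var(X) = 3.6036
σ = √Var(X) = 1.8983

(b) Point probability using PMF:
P(X = 3) = 0.161742

(c) Cumulative probability using CDF:
P(X ≤ 7) = F(7) = 0.929525

(d) Range probability:
P(3 ≤ X ≤ 7) = P(X ≤ 7) - P(X ≤ 2)
                   = F(7) - F(2)
                   = 0.929525 - 0.128066
                   = 0.801458

This means approximately 80.1% of outcomes fall in the interval [3, 7].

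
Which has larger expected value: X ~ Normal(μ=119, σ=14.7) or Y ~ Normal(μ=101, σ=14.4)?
X has larger mean (119.0000 > 101.0000)

Compute the expected value for each distribution:

X ~ Normal(μ=119, σ=14.7):
E[X] = 119.0000

Y ~ Normal(μ=101, σ=14.4):
E[Y] = 101.0000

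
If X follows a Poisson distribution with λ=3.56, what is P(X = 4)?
0.190327

We have X ~ Poisson(λ=3.56).

For a Poisson distribution, the PMF gives us the probability of each outcome.

Using the PMF formula:
P(X = 4) = 0.190327

Rounded to 4 decimal places: 0.1903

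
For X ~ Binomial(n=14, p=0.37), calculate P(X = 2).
0.048700

We have X ~ Binomial(n=14, p=0.37).

For a Binomial distribution, the PMF gives us the probability of each outcome.

Using the PMF formula:
P(X = 2) = 0.048700

Rounded to 4 decimal places: 0.0487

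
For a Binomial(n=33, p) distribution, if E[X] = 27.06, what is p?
p = 0.82

For a Binomial(n, p) distribution:
E[X] = n × p

Given n = 33 and E[X] = 27.06:
27.06 = 33 × p
p = 27.06 / 33 = 0.82

Verification: Binomial(33, 0.82) has E[X] = 27.06 ✓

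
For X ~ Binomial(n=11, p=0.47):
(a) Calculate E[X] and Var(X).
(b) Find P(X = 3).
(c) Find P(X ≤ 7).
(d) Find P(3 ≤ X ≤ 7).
(a) E[X] = 5.1700, Var(X) = 2.7401
(b) P(X = 3) = 0.106656
(c) P(X ≤ 7) = 0.920905
(d) P(3 ≤ X ≤ 7) = 0.870845

We have X ~ Binomial(n=11, p=0.47).

(a) Moments:
E[X] = 5.1700
Var(X) = 2.7401
σ = √Var(X) = 1.6553

(b) Point probability using PMF:
P(X = 3) = 0.106656

(c) Cumulative probability using CDF:
P(X ≤ 7) = F(7) = 0.920905

(d) Range probability:
P(3 ≤ X ≤ 7) = P(X ≤ 7) - P(X ≤ 2)
                   = F(7) - F(2)
                   = 0.920905 - 0.050059
                   = 0.870845

This means approximately 87.1% of outcomes fall in the interval [3, 7].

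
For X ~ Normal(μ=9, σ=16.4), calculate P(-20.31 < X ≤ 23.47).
0.774244

We have X ~ Normal(μ=9, σ=16.4).

To find P(-20.31 < X ≤ 23.47), we use:
P(-20.31 < X ≤ 23.47) = P(X ≤ 23.47) - P(X ≤ -20.31)
                 = F(23.47) - F(-20.31)
                 = 0.811197 - 0.036953
                 = 0.774244

So there's approximately a 77.4% chance that X falls in this range.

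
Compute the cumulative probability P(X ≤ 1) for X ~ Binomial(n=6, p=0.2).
0.655360

We have X ~ Binomial(n=6, p=0.2).

The CDF gives us P(X ≤ k).

Using the CDF:
P(X ≤ 1) = 0.655360

This means there's approximately a 65.5% chance that X is at most 1.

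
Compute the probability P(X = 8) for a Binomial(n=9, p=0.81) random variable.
0.316866

We have X ~ Binomial(n=9, p=0.81).

For a Binomial distribution, the PMF gives us the probability of each outcome.

Using the PMF formula:
P(X = 8) = 0.316866

Rounded to 4 decimal places: 0.3169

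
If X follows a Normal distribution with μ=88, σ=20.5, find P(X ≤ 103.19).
0.770646

We have X ~ Normal(μ=88, σ=20.5).

The CDF gives us P(X ≤ k).

Using the CDF:
P(X ≤ 103.19) = 0.770646

This means there's approximately a 77.1% chance that X is at most 103.19.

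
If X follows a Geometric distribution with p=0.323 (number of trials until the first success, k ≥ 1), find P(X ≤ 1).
0.323000

We have X ~ Geometric(p=0.323) (number of trials until the first success, k ≥ 1).

The CDF gives us P(X ≤ k).

Using the CDF:
P(X ≤ 1) = 0.323000

This means there's approximately a 32.3% chance that X is at most 1.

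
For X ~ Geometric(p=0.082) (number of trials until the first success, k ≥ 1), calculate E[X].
12.1951

We have X ~ Geometric(p=0.082) (number of trials until the first success, k ≥ 1).

For a Geometric distribution with p=0.082 (number of trials until the first success, k ≥ 1):
E[X] = 12.1951

This is the expected (average) value of X.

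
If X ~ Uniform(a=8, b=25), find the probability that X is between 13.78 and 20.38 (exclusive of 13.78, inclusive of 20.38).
0.388235

We have X ~ Uniform(a=8, b=25).

To find P(13.78 < X ≤ 20.38), we use:
P(13.78 < X ≤ 20.38) = P(X ≤ 20.38) - P(X ≤ 13.78)
                 = F(20.38) - F(13.78)
                 = 0.728235 - 0.340000
                 = 0.388235

So there's approximately a 38.8% chance that X falls in this range.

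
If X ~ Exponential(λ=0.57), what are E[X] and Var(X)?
E[X] = 1.7544, Var(X) = 3.0779

We have X ~ Exponential(λ=0.57).

For an Exponential distribution with λ=0.57:

Expected value:
E[X] = 1.7544

Variance:
Var(X) = 3.0779

Standard deviation:
σ = √Var(X) = 1.7544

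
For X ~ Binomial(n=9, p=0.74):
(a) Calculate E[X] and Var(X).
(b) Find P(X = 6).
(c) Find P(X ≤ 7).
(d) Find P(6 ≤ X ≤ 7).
(a) E[X] = 6.6600, Var(X) = 1.7316
(b) P(X = 6) = 0.242432
(c) P(X ≤ 7) = 0.723048
(d) P(6 ≤ X ≤ 7) = 0.538145

We have X ~ Binomial(n=9, p=0.74).

(a) Moments:
E[X] = 6.6600
Var(X) = 1.7316
σ = √Var(X) = 1.3159

(b) Point probability using PMF:
P(X = 6) = 0.242432

(c) Cumulative probability using CDF:
P(X ≤ 7) = F(7) = 0.723048

(d) Range probability:
P(6 ≤ X ≤ 7) = P(X ≤ 7) - P(X ≤ 5)
                   = F(7) - F(5)
                   = 0.723048 - 0.184903
                   = 0.538145

This means approximately 53.8% of outcomes fall in the interval [6, 7].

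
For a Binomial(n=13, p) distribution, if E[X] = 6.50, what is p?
p = 0.5

For a Binomial(n, p) distribution:
E[X] = n × p

Given n = 13 and E[X] = 6.50:
6.50 = 13 × p
p = 6.50 / 13 = 0.5

Verification: Binomial(13, 0.5) has E[X] = 6.50 ✓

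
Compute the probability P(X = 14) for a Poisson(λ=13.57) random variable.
0.105277

We have X ~ Poisson(λ=13.57).

For a Poisson distribution, the PMF gives us the probability of each outcome.

Using the PMF formula:
P(X = 14) = 0.105277

Rounded to 4 decimal places: 0.1053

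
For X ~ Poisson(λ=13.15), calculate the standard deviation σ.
3.6263

We have X ~ Poisson(λ=13.15).

For a Poisson distribution with λ=13.15:
σ = √Var(X) = 3.6263

The standard deviation is the square root of the variance.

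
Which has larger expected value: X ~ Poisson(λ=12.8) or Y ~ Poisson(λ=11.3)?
X has larger mean (12.8000 > 11.3000)

Compute the expected value for each distribution:

X ~ Poisson(λ=12.8):
E[X] = 12.8000

Y ~ Poisson(λ=11.3):
E[Y] = 11.3000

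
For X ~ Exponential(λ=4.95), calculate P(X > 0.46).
0.102592

We have X ~ Exponential(λ=4.95).

P(X > 0.46) = 1 - P(X ≤ 0.46)
                = 1 - F(0.46)
                = 1 - 0.897408
                = 0.102592

So there's approximately a 10.3% chance that X exceeds 0.46.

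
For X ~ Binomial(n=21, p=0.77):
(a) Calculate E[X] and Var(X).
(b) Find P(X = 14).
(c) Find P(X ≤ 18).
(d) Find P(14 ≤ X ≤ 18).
(a) E[X] = 16.1700, Var(X) = 3.7191
(b) P(X = 14) = 0.101969
(c) P(X ≤ 18) = 0.892493
(d) P(14 ≤ X ≤ 18) = 0.804723

We have X ~ Binomial(n=21, p=0.77).

(a) Moments:
E[X] = 16.1700
Var(X) = 3.7191
σ = √Var(X) = 1.9285

(b) Point probability using PMF:
P(X = 14) = 0.101969

(c) Cumulative probability using CDF:
P(X ≤ 18) = F(18) = 0.892493

(d) Range probability:
P(14 ≤ X ≤ 18) = P(X ≤ 18) - P(X ≤ 13)
                   = F(18) - F(13)
                   = 0.892493 - 0.087770
                   = 0.804723

This means approximately 80.5% of outcomes fall in the interval [14, 18].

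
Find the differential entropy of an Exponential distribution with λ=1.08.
0.9230 nats

We have X ~ Exponential(λ=1.08).

The differential entropy measures the uncertainty or information content of the distribution.

For an Exponential distribution with λ=1.08:
h(X) = 0.9230 nats

(In bits, this would be 1.3317 bits.)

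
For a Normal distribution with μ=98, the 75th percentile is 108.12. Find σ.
σ = 15.0039

For X ~ Normal(μ, σ), the p-th percentile satisfies x = μ + z_p × σ,
where z_p = Φ⁻¹(p) is the standard normal quantile.

Step 1: z_{0.75} = Φ⁻¹(0.75) = 0.6745

Step 2: Solve for σ:
108.12 = 98 + 0.6745 × σ
σ = (108.12 - 98) / 0.6745
σ = 10.12 / 0.6745
σ = 15.0039

Verification: μ + z × σ = 98 + 0.6745 × 15.0039 = 108.12 ✓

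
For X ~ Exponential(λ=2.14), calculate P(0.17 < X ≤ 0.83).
0.525750

We have X ~ Exponential(λ=2.14).

To find P(0.17 < X ≤ 0.83), we use:
P(0.17 < X ≤ 0.83) = P(X ≤ 0.83) - P(X ≤ 0.17)
                 = F(0.83) - F(0.17)
                 = 0.830720 - 0.304970
                 = 0.525750

So there's approximately a 52.6% chance that X falls in this range.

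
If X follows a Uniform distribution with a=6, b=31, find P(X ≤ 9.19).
0.127600

We have X ~ Uniform(a=6, b=31).

The CDF gives us P(X ≤ k).

Using the CDF:
P(X ≤ 9.19) = 0.127600

This means there's approximately a 12.8% chance that X is at most 9.19.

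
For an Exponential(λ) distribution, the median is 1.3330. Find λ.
λ = 0.5200

For X ~ Exponential(λ), the CDF is F(x) = 1 - e^(-λx).
The median m satisfies F(m) = 0.5:
1 - e^(-λm) = 0.5
e^(-λm) = 0.5
λm = ln(2)
m = ln(2) / λ

Given m = 1.3330:
λ = ln(2) / 1.3330 = 0.693147 / 1.3330 = 0.5200

Verification: ln(2) / 0.5200 = 1.3330 ✓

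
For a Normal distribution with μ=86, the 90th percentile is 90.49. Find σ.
σ = 3.5036

For X ~ Normal(μ, σ), the p-th percentile satisfies x = μ + z_p × σ,
where z_p = Φ⁻¹(p) is the standard normal quantile.

Step 1: z_{0.9} = Φ⁻¹(0.9) = 1.2816

Step 2: Solve for σ:
90.49 = 86 + 1.2816 × σ
σ = (90.49 - 86) / 1.2816
σ = 4.49 / 1.2816
σ = 3.5036

Verification: μ + z × σ = 86 + 1.2816 × 3.5036 = 90.49 ✓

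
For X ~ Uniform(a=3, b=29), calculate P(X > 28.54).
0.017692

We have X ~ Uniform(a=3, b=29).

P(X > 28.54) = 1 - P(X ≤ 28.54)
                = 1 - F(28.54)
                = 1 - 0.982308
                = 0.017692

So there's approximately a 1.8% chance that X exceeds 28.54.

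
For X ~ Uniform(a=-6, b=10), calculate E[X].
2.0000

We have X ~ Uniform(a=-6, b=10).

For a Uniform distribution with a=-6, b=10:
E[X] = 2.0000

This is the expected (average) value of X.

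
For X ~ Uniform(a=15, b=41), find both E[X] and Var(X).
E[X] = 28.0000, Var(X) = 56.3333

We have X ~ Uniform(a=15, b=41).

For a Uniform distribution with a=15, b=41:

Expected value:
E[X] = 28.0000

Variance:
Var(X) = 56.3333

Standard deviation:
σ = √Var(X) = 7.5056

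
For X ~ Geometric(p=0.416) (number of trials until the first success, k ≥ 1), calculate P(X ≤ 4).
0.883681

We have X ~ Geometric(p=0.416) (number of trials until the first success, k ≥ 1).

The CDF gives us P(X ≤ k).

Using the CDF:
P(X ≤ 4) = 0.883681

This means there's approximately a 88.4% chance that X is at most 4.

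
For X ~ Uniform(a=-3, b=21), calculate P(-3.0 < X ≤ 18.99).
0.916250

We have X ~ Uniform(a=-3, b=21).

To find P(-3.0 < X ≤ 18.99), we use:
P(-3.0 < X ≤ 18.99) = P(X ≤ 18.99) - P(X ≤ -3.0)
                 = F(18.99) - F(-3.0)
                 = 0.916250 - 0.000000
                 = 0.916250

So there's approximately a 91.6% chance that X falls in this range.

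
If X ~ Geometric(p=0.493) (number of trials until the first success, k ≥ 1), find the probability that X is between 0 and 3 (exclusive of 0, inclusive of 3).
0.869676

We have X ~ Geometric(p=0.493) (number of trials until the first success, k ≥ 1).

To find P(0 < X ≤ 3), we use:
P(0 < X ≤ 3) = P(X ≤ 3) - P(X ≤ 0)
                 = F(3) - F(0)
                 = 0.869676 - 0.000000
                 = 0.869676

So there's approximately a 87.0% chance that X falls in this range.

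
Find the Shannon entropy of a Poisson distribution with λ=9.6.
2.5406 nats

We have X ~ Poisson(λ=9.6).

The Shannon entropy measures the uncertainty or information content of the distribution.

For a Poisson distribution with λ=9.6:
H(X) = 2.5406 nats

(In bits, this would be 3.6653 bits.)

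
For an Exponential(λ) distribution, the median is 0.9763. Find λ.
λ = 0.7100

For X ~ Exponential(λ), the CDF is F(x) = 1 - e^(-λx).
The median m satisfies F(m) = 0.5:
1 - e^(-λm) = 0.5
e^(-λm) = 0.5
λm = ln(2)
m = ln(2) / λ

Given m = 0.9763:
λ = ln(2) / 0.9763 = 0.693147 / 0.9763 = 0.7100

Verification: ln(2) / 0.7100 = 0.9763 ✓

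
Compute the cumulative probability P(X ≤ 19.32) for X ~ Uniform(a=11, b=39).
0.297143

We have X ~ Uniform(a=11, b=39).

The CDF gives us P(X ≤ k).

Using the CDF:
P(X ≤ 19.32) = 0.297143

This means there's approximately a 29.7% chance that X is at most 19.32.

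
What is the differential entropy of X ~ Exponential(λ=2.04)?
0.2871 nats

We have X ~ Exponential(λ=2.04).

The differential entropy measures the uncertainty or information content of the distribution.

For an Exponential distribution with λ=2.04:
h(X) = 0.2871 nats

(In bits, this would be 0.4141 bits.)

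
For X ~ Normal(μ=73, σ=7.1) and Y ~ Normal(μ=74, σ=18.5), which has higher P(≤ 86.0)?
X has higher probability (P(X ≤ 86.0) = 0.9664 > P(Y ≤ 86.0) = 0.7417)

Compute P(≤ 86.0) for each distribution:

X ~ Normal(μ=73, σ=7.1):
P(X ≤ 86.0) = 0.9664

Y ~ Normal(μ=74, σ=18.5):
P(Y ≤ 86.0) = 0.7417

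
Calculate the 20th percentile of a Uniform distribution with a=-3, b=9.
-0.6000

We have X ~ Uniform(a=-3, b=9).

We want to find x such that P(X ≤ x) = 0.2.

This is the 20th percentile, which means 20% of values fall below this point.

Using the inverse CDF (quantile function):
x = F⁻¹(0.2) = -0.6000

Verification: P(X ≤ -0.6000) = 0.2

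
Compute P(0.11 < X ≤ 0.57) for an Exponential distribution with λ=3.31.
0.543251

We have X ~ Exponential(λ=3.31).

To find P(0.11 < X ≤ 0.57), we use:
P(0.11 < X ≤ 0.57) = P(X ≤ 0.57) - P(X ≤ 0.11)
                 = F(0.57) - F(0.11)
                 = 0.848429 - 0.305178
                 = 0.543251

So there's approximately a 54.3% chance that X falls in this range.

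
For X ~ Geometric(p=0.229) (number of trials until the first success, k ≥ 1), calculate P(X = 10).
0.022046

We have X ~ Geometric(p=0.229) (number of trials until the first success, k ≥ 1).

For a Geometric distribution, the PMF gives us the probability of each outcome.

Using the PMF formula:
P(X = 10) = 0.022046

Rounded to 4 decimal places: 0.0220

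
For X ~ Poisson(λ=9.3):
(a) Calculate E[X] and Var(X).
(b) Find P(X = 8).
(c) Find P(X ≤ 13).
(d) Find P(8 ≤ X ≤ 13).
(a) E[X] = 9.3000, Var(X) = 9.3000
(b) P(X = 8) = 0.126883
(c) P(X ≤ 13) = 0.910022
(d) P(8 ≤ X ≤ 13) = 0.620072

We have X ~ Poisson(λ=9.3).

(a) Moments:
E[X] = 9.3000
Var(X) = 9.3000
σ = √Var(X) = 3.0496

(b) Point probability using PMF:
P(X = 8) = 0.126883

(c) Cumulative probability using CDF:
P(X ≤ 13) = F(13) = 0.910022

(d) Range probability:
P(8 ≤ X ≤ 13) = P(X ≤ 13) - P(X ≤ 7)
                   = F(13) - F(7)
                   = 0.910022 - 0.289950
                   = 0.620072

This means approximately 62.0% of outcomes fall in the interval [8, 13].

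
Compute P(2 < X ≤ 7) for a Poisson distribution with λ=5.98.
0.683862

We have X ~ Poisson(λ=5.98).

To find P(2 < X ≤ 7), we use:
P(2 < X ≤ 7) = P(X ≤ 7) - P(X ≤ 2)
                 = F(7) - F(2)
                 = 0.746729 - 0.062867
                 = 0.683862

So there's approximately a 68.4% chance that X falls in this range.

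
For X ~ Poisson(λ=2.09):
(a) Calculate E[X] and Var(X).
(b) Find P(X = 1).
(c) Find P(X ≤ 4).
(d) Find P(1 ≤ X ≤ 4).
(a) E[X] = 2.0900, Var(X) = 2.0900
(b) P(X = 1) = 0.258506
(c) P(X ≤ 4) = 0.938862
(d) P(1 ≤ X ≤ 4) = 0.815175

We have X ~ Poisson(λ=2.09).

(a) Moments:
E[X] = 2.0900
Var(X) = 2.0900
σ = √Var(X) = 1.4457

(b) Point probability using PMF:
P(X = 1) = 0.258506

(c) Cumulative probability using CDF:
P(X ≤ 4) = F(4) = 0.938862

(d) Range probability:
P(1 ≤ X ≤ 4) = P(X ≤ 4) - P(X ≤ 0)
                   = F(4) - F(0)
                   = 0.938862 - 0.123687
                   = 0.815175

This means approximately 81.5% of outcomes fall in the interval [1, 4].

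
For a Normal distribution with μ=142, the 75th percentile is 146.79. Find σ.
σ = 7.1017

For X ~ Normal(μ, σ), the p-th percentile satisfies x = μ + z_p × σ,
where z_p = Φ⁻¹(p) is the standard normal quantile.

Step 1: z_{0.75} = Φ⁻¹(0.75) = 0.6745

Step 2: Solve for σ:
146.79 = 142 + 0.6745 × σ
σ = (146.79 - 142) / 0.6745
σ = 4.79 / 0.6745
σ = 7.1017

Verification: μ + z × σ = 142 + 0.6745 × 7.1017 = 146.79 ✓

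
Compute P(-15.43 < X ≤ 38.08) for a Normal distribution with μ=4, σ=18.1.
0.828613

We have X ~ Normal(μ=4, σ=18.1).

To find P(-15.43 < X ≤ 38.08), we use:
P(-15.43 < X ≤ 38.08) = P(X ≤ 38.08) - P(X ≤ -15.43)
                 = F(38.08) - F(-15.43)
                 = 0.970141 - 0.141528
                 = 0.828613

So there's approximately a 82.9% chance that X falls in this range.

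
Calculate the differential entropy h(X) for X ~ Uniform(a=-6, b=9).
2.7081 nats

We have X ~ Uniform(a=-6, b=9).

The differential entropy measures the uncertainty or information content of the distribution.

For a Uniform distribution with a=-6, b=9:
h(X) = 2.7081 nats

(In bits, this would be 3.9069 bits.)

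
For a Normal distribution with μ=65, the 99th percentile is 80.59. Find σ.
σ = 6.7015

For X ~ Normal(μ, σ), the p-th percentile satisfies x = μ + z_p × σ,
where z_p = Φ⁻¹(p) is the standard normal quantile.

Step 1: z_{0.99} = Φ⁻¹(0.99) = 2.3263

Step 2: Solve for σ:
80.59 = 65 + 2.3263 × σ
σ = (80.59 - 65) / 2.3263
σ = 15.59 / 2.3263
σ = 6.7015

Verification: μ + z × σ = 65 + 2.3263 × 6.7015 = 80.59 ✓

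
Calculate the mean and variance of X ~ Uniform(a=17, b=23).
E[X] = 20.0000, Var(X) = 3.0000

We have X ~ Uniform(a=17, b=23).

For a Uniform distribution with a=17, b=23:

Expected value:
E[X] = 20.0000

Variance:
Var(X) = 3.0000

Standard deviation:
σ = √Var(X) = 1.7321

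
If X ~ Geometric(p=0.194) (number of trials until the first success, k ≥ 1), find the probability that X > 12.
0.075166

We have X ~ Geometric(p=0.194) (number of trials until the first success, k ≥ 1).

P(X > 12) = 1 - P(X ≤ 12)
                = 1 - F(12)
                = 1 - 0.924834
                = 0.075166

So there's approximately a 7.5% chance that X exceeds 12.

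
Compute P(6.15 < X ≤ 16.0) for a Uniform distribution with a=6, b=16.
0.985000

We have X ~ Uniform(a=6, b=16).

To find P(6.15 < X ≤ 16.0), we use:
P(6.15 < X ≤ 16.0) = P(X ≤ 16.0) - P(X ≤ 6.15)
                 = F(16.0) - F(6.15)
                 = 1.000000 - 0.015000
                 = 0.985000

So there's approximately a 98.5% chance that X falls in this range.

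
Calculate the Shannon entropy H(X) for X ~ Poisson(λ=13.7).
2.7213 nats

We have X ~ Poisson(λ=13.7).

The Shannon entropy measures the uncertainty or information content of the distribution.

For a Poisson distribution with λ=13.7:
H(X) = 2.7213 nats

(In bits, this would be 3.9260 bits.)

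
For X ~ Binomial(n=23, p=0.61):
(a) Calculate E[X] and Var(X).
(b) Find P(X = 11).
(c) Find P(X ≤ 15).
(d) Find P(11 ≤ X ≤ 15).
(a) E[X] = 14.0300, Var(X) = 5.4717
(b) P(X = 11) = 0.072846
(c) P(X ≤ 15) = 0.731396
(d) P(11 ≤ X ≤ 15) = 0.664151

We have X ~ Binomial(n=23, p=0.61).

(a) Moments:
E[X] = 14.0300
Var(X) = 5.4717
σ = √Var(X) = 2.3392

(b) Point probability using PMF:
P(X = 11) = 0.072846

(c) Cumulative probability using CDF:
P(X ≤ 15) = F(15) = 0.731396

(d) Range probability:
P(11 ≤ X ≤ 15) = P(X ≤ 15) - P(X ≤ 10)
                   = F(15) - F(10)
                   = 0.731396 - 0.067244
                   = 0.664151

This means approximately 66.4% of outcomes fall in the interval [11, 15].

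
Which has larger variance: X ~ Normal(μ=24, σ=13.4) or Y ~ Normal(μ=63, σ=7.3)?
X has larger variance (179.5600 > 53.2900)

Compute the variance for each distribution:

X ~ Normal(μ=24, σ=13.4):
Var(X) = 179.5600

Y ~ Normal(μ=63, σ=7.3):
Var(Y) = 53.2900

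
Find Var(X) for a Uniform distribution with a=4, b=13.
6.7500

We have X ~ Uniform(a=4, b=13).

For a Uniform distribution with a=4, b=13:
Var(X) = 6.7500

The variance measures the spread of the distribution around the mean.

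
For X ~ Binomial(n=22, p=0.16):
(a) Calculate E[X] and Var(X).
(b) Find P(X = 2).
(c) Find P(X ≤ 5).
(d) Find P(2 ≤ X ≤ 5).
(a) E[X] = 3.5200, Var(X) = 2.9568
(b) P(X = 2) = 0.180900
(c) P(X ≤ 5) = 0.873000
(d) P(2 ≤ X ≤ 5) = 0.760966

We have X ~ Binomial(n=22, p=0.16).

(a) Moments:
E[X] = 3.5200
Var(X) = 2.9568
σ = √Var(X) = 1.7195

(b) Point probability using PMF:
P(X = 2) = 0.180900

(c) Cumulative probability using CDF:
P(X ≤ 5) = F(5) = 0.873000

(d) Range probability:
P(2 ≤ X ≤ 5) = P(X ≤ 5) - P(X ≤ 1)
                   = F(5) - F(1)
                   = 0.873000 - 0.112034
                   = 0.760966

This means approximately 76.1% of outcomes fall in the interval [2, 5].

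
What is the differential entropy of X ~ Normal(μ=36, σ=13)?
3.9839 nats

We have X ~ Normal(μ=36, σ=13).

The differential entropy measures the uncertainty or information content of the distribution.

For a Normal distribution with μ=36, σ=13:
h(X) = 3.9839 nats

(In bits, this would be 5.7475 bits.)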